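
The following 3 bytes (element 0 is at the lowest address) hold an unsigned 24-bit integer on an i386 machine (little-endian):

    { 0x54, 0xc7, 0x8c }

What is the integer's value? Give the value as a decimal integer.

Little-endian stores the least-significant byte at the lowest address.
Reassemble most-significant byte first: 8C C7 54 → 0x8CC754.
0x8CC754 = 9226068.

9226068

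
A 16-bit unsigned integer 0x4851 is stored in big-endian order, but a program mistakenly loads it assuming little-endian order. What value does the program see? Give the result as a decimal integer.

Stored big-endian, the bytes at ascending addresses are 48 51.
Read back as little-endian, the first byte is least significant, giving 0x5148.
0x5148 = 20808.

20808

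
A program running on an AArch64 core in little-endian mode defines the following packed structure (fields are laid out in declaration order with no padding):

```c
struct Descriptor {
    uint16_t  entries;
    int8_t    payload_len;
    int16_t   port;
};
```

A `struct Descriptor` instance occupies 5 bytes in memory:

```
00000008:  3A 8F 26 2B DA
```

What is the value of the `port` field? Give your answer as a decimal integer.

-9685

`port` follows `entries` (2 B), `payload_len` (1 B), so it starts at offset 2 + 1 = 3 and occupies 2 bytes.
Bytes at offsets 3..4: 2B DA.
Little-endian stores the least-significant byte at the lowest address.
Reassemble most-significant byte first: DA 2B → 0xDA2B.
Top bit is set, so as a signed 16-bit value this is 0xDA2B − 2^16 = -9685.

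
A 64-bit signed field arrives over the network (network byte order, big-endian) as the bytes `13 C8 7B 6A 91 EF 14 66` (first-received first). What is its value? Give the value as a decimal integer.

Big-endian: lowest address holds the most-significant byte.
The bytes are already most-significant first: 0x13C87B6A91EF1466.
0x13C87B6A91EF1466 = 1425524979707876454.

1425524979707876454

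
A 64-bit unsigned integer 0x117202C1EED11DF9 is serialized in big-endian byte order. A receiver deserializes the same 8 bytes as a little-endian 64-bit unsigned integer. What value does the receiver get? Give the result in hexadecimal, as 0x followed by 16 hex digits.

Stored big-endian, the bytes at ascending addresses are 11 72 02 C1 EE D1 1D F9.
Read back as little-endian, the first byte is least significant, giving 0xF91DD1EEC1027211.

0xF91DD1EEC1027211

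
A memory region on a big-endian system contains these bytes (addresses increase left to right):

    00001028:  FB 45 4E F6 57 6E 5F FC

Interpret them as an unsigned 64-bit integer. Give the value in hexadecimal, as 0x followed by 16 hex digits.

In big-endian order the high byte comes first in memory.
The bytes are already most-significant first: 0xFB454EF6576E5FFC.

0xFB454EF6576E5FFC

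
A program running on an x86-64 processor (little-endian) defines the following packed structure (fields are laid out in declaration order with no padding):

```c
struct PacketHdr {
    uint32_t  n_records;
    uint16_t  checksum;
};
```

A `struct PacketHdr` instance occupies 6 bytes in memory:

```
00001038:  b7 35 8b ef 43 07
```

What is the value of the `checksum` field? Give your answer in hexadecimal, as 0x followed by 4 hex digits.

`checksum` follows `n_records` (4 bytes), so it starts at byte offset 4 and occupies 2 bytes.
Bytes at offsets 4..5: 43 07.
Little-endian stores the least-significant byte at the lowest address.
Reassemble most-significant byte first: 07 43 → 0x0743.

0x0743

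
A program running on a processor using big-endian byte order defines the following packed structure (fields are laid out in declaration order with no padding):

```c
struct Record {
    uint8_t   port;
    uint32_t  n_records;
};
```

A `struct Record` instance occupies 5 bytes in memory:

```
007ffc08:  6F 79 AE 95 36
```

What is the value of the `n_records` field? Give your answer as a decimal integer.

2041484598

`n_records` follows `port` (1 byte), so it starts at byte offset 1 and occupies 4 bytes.
Bytes at offsets 1..4: 79 AE 95 36.
In big-endian order the high byte comes first in memory.
The bytes are already most-significant first: 0x79AE9536.
0x79AE9536 = 2041484598.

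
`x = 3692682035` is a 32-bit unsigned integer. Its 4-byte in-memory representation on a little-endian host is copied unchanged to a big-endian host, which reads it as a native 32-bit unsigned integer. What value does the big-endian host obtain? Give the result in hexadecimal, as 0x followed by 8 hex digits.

3692682035 in 32-bit hexadecimal is 0xDC19DB33.
Stored little-endian, the bytes at ascending addresses are 33 DB 19 DC.
Read back as big-endian, the last byte is least significant, giving 0x33DB19DC.

0x33DB19DC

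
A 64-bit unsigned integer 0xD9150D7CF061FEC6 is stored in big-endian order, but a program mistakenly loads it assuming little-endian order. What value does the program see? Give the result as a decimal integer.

14339005949095515609

Stored big-endian, the bytes at ascending addresses are D9 15 0D 7C F0 61 FE C6.
Read back as little-endian, the first byte is least significant, giving 0xC6FE61F07C0D15D9.
0xC6FE61F07C0D15D9 = 14339005949095515609.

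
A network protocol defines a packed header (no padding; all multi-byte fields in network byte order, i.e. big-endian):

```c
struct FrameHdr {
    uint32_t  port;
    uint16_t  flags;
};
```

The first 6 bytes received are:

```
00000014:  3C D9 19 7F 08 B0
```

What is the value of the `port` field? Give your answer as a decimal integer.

`port` is the first field, at byte offset 0, occupying 4 bytes.
Bytes at offsets 0..3: 3C D9 19 7F.
Big-endian: lowest address holds the most-significant byte.
The bytes are already most-significant first: 0x3CD9197F.
0x3CD9197F = 1020860799.

1020860799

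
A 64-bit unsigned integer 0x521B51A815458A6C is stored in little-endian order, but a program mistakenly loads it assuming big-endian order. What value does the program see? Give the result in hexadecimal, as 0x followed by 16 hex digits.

0x6C8A4515A8511B52

Stored little-endian, the bytes at ascending addresses are 6C 8A 45 15 A8 51 1B 52.
Read back as big-endian, the last byte is least significant, giving 0x6C8A4515A8511B52.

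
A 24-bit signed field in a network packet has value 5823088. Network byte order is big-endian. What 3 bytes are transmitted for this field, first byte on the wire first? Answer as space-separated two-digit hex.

58 DA 70

5823088 in hexadecimal, padded to 24 bits, is 0x58DA70.
Split into bytes (most-significant first): 58 DA 70.
Big-endian stores the most-significant byte at the lowest address.
So the memory order matches the most-significant-first order: 58 DA 70.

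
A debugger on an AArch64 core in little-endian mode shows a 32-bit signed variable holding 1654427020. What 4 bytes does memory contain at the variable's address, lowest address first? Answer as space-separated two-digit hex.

1654427020 in hexadecimal, padded to 32 bits, is 0x629C8D8C.
Split into bytes (most-significant first): 62 9C 8D 8C.
In little-endian order the low byte comes first in memory.
So at ascending addresses the bytes are 8C 8D 9C 62.

8C 8D 9C 62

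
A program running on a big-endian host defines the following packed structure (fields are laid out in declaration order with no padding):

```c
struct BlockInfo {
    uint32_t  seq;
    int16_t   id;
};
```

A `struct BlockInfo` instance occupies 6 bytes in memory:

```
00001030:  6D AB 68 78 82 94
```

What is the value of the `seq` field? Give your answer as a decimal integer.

`seq` is the first field, at byte offset 0, occupying 4 bytes.
Bytes at offsets 0..3: 6D AB 68 78.
In big-endian order the high byte comes first in memory.
The bytes are already most-significant first: 0x6DAB6878.
0x6DAB6878 = 1839949944.

1839949944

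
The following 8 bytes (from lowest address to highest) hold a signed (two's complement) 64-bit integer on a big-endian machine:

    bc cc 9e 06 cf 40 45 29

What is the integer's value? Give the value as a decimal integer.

Big-endian stores the most-significant byte at the lowest address.
The bytes are already most-significant first: 0xBCCC9E06CF404529.
Top bit is set, so as a signed 64-bit value this is 0xBCCC9E06CF404529 − 2^64 = -4842321747246037719.

-4842321747246037719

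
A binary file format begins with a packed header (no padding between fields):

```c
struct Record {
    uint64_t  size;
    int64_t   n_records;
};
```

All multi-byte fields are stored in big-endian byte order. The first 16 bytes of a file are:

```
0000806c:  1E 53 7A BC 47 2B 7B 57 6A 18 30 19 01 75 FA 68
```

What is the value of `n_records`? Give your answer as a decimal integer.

7644913251418241640

`n_records` follows `size` (8 bytes), so it starts at byte offset 8 and occupies 8 bytes.
Bytes at offsets 8..15: 6A 18 30 19 01 75 FA 68.
In big-endian order the high byte comes first in memory.
The bytes are already most-significant first: 0x6A1830190175FA68.
0x6A1830190175FA68 = 7644913251418241640.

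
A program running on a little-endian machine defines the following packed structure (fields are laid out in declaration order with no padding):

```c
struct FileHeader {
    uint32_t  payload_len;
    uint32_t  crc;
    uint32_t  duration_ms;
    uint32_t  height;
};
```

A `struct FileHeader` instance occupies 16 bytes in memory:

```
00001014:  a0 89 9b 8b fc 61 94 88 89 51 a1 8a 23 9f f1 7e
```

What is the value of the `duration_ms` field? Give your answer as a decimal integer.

`duration_ms` follows `payload_len` (4 B), `crc` (4 B), so it starts at offset 4 + 4 = 8 and occupies 4 bytes.
Bytes at offsets 8..11: 89 51 A1 8A.
Little-endian: lowest address holds the least-significant byte.
Reassemble most-significant byte first: 8A A1 51 89 → 0x8AA15189.
0x8AA15189 = 2325827977.

2325827977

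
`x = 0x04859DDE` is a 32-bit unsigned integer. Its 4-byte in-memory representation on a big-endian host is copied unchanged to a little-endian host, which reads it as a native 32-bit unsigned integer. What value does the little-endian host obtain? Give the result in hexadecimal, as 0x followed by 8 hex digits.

Stored big-endian, the bytes at ascending addresses are 04 85 9D DE.
Read back as little-endian, the first byte is least significant, giving 0xDE9D8504.

0xDE9D8504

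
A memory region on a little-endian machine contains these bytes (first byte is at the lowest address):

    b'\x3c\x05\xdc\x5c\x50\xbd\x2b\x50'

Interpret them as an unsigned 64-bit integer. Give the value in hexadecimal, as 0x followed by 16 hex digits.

0x502BBD505CDC053C

In little-endian order the low byte comes first in memory.
Reassemble most-significant byte first: 50 2B BD 50 5C DC 05 3C → 0x502BBD505CDC053C.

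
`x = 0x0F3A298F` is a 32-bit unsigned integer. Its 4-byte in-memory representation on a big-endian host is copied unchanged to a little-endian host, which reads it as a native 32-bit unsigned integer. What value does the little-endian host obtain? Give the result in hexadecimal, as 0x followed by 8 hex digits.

0x8F293A0F

Stored big-endian, the bytes at ascending addresses are 0F 3A 29 8F.
Read back as little-endian, the first byte is least significant, giving 0x8F293A0F.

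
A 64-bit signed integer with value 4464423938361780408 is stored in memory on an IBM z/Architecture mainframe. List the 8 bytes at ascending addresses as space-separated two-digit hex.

4464423938361780408 in hexadecimal, padded to 64 bits, is 0x3DF4D1EB1CCDE8B8.
Split into bytes (most-significant first): 3D F4 D1 EB 1C CD E8 B8.
Big-endian stores the most-significant byte at the lowest address.
So the memory order matches the most-significant-first order: 3D F4 D1 EB 1C CD E8 B8.

3D F4 D1 EB 1C CD E8 B8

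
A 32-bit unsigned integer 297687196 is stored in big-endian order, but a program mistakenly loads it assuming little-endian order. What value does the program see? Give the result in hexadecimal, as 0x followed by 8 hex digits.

0x9C58BE11

297687196 in 32-bit hexadecimal is 0x11BE589C.
Stored big-endian, the bytes at ascending addresses are 11 BE 58 9C.
Read back as little-endian, the first byte is least significant, giving 0x9C58BE11.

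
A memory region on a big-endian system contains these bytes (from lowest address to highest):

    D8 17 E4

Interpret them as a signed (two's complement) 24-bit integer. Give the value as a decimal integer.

In big-endian order the high byte comes first in memory.
The bytes are already most-significant first: 0xD817E4.
Top bit is set, so as a signed 24-bit value this is 0xD817E4 − 2^24 = -2615324.

-2615324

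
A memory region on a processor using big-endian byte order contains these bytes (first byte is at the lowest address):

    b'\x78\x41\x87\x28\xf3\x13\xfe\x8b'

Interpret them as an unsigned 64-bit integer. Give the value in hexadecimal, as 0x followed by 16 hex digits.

In big-endian order the high byte comes first in memory.
The bytes are already most-significant first: 0x78418728F313FE8B.

0x78418728F313FE8B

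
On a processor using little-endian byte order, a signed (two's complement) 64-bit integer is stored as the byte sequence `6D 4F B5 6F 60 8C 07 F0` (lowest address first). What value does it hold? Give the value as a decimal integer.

-1150796833950970003

In little-endian order the low byte comes first in memory.
Reassemble most-significant byte first: F0 07 8C 60 6F B5 4F 6D → 0xF0078C606FB54F6D.
Top bit is set, so as a signed 64-bit value this is 0xF0078C606FB54F6D − 2^64 = -1150796833950970003.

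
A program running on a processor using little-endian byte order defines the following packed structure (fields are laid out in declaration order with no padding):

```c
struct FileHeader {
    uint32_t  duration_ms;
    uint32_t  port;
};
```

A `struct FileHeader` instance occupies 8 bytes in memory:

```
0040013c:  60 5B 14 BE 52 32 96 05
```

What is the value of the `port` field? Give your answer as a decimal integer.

`port` follows `duration_ms` (4 bytes), so it starts at byte offset 4 and occupies 4 bytes.
Bytes at offsets 4..7: 52 32 96 05.
In little-endian order the low byte comes first in memory.
Reassemble most-significant byte first: 05 96 32 52 → 0x05963252.
0x05963252 = 93729362.

93729362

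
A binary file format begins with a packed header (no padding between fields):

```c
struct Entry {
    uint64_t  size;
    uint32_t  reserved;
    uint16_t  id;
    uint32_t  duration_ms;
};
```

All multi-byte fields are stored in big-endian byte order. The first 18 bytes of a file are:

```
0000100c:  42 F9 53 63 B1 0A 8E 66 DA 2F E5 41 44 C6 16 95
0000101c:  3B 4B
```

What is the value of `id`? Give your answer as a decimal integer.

`id` follows `size` (8 B), `reserved` (4 B), so it starts at offset 8 + 4 = 12 and occupies 2 bytes.
Bytes at offsets 12..13: 44 C6.
In big-endian order the high byte comes first in memory.
The bytes are already most-significant first: 0x44C6.
0x44C6 = 17606.

17606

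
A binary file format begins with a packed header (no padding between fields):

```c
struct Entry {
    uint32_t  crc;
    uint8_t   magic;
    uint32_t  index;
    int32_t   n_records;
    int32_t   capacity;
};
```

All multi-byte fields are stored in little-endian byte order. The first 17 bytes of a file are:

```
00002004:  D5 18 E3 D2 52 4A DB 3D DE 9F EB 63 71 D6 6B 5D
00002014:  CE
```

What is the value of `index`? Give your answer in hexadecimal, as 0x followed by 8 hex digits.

0xDE3DDB4A

`index` follows `crc` (4 B), `magic` (1 B), so it starts at offset 4 + 1 = 5 and occupies 4 bytes.
Bytes at offsets 5..8: 4A DB 3D DE.
In little-endian order the low byte comes first in memory.
Reassemble most-significant byte first: DE 3D DB 4A → 0xDE3DDB4A.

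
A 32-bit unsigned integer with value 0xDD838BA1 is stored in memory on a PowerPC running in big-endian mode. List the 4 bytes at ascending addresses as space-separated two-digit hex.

Split into bytes (most-significant first): DD 83 8B A1.
Big-endian: lowest address holds the most-significant byte.
So the memory order matches the most-significant-first order: DD 83 8B A1.

DD 83 8B A1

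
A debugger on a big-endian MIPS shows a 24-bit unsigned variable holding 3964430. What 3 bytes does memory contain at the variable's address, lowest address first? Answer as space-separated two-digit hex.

3C 7E 0E

3964430 in hexadecimal, padded to 24 bits, is 0x3C7E0E.
Split into bytes (most-significant first): 3C 7E 0E.
In big-endian order the high byte comes first in memory.
So the memory order matches the most-significant-first order: 3C 7E 0E.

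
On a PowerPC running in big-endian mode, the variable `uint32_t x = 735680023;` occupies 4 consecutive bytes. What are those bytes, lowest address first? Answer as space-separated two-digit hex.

2B D9 96 17

735680023 in hexadecimal, padded to 32 bits, is 0x2BD99617.
Split into bytes (most-significant first): 2B D9 96 17.
Big-endian: lowest address holds the most-significant byte.
So the memory order matches the most-significant-first order: 2B D9 96 17.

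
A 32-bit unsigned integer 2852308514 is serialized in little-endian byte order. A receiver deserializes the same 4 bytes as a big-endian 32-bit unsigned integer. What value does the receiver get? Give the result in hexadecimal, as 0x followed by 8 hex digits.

2852308514 in 32-bit hexadecimal is 0xAA02C622.
Stored little-endian, the bytes at ascending addresses are 22 C6 02 AA.
Read back as big-endian, the last byte is least significant, giving 0x22C602AA.

0x22C602AA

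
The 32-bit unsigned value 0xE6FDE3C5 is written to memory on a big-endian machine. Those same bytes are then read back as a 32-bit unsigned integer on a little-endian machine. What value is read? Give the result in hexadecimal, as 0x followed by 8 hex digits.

Stored big-endian, the bytes at ascending addresses are E6 FD E3 C5.
Read back as little-endian, the first byte is least significant, giving 0xC5E3FDE6.

0xC5E3FDE6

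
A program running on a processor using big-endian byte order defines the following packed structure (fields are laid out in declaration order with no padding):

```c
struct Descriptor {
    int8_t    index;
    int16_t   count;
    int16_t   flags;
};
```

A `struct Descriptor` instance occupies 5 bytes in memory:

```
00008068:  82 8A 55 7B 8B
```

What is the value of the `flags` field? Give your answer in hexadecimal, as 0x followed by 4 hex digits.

0x7B8B

`flags` follows `index` (1 B), `count` (2 B), so it starts at offset 1 + 2 = 3 and occupies 2 bytes.
Bytes at offsets 3..4: 7B 8B.
In big-endian order the high byte comes first in memory.
The bytes are already most-significant first: 0x7B8B.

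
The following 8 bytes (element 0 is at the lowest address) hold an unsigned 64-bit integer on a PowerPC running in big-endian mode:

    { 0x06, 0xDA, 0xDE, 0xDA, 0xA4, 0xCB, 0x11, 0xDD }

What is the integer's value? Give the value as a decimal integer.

493952139799499229

Big-endian stores the most-significant byte at the lowest address.
The bytes are already most-significant first: 0x06DADEDAA4CB11DD.
0x06DADEDAA4CB11DD = 493952139799499229.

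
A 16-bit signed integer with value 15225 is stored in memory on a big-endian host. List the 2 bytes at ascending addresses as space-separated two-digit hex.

15225 in hexadecimal, padded to 16 bits, is 0x3B79.
Split into bytes (most-significant first): 3B 79.
Big-endian stores the most-significant byte at the lowest address.
So the memory order matches the most-significant-first order: 3B 79.

3B 79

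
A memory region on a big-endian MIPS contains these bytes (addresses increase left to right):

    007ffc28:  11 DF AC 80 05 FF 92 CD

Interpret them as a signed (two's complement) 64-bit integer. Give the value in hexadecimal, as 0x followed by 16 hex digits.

Big-endian: lowest address holds the most-significant byte.
The bytes are already most-significant first: 0x11DFAC8005FF92CD.

0x11DFAC8005FF92CD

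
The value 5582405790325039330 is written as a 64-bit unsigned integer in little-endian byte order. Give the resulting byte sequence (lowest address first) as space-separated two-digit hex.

5582405790325039330 in hexadecimal, padded to 64 bits, is 0x4D78B07D4C6860E2.
Split into bytes (most-significant first): 4D 78 B0 7D 4C 68 60 E2.
Little-endian stores the least-significant byte at the lowest address.
So at ascending addresses the bytes are E2 60 68 4C 7D B0 78 4D.

E2 60 68 4C 7D B0 78 4D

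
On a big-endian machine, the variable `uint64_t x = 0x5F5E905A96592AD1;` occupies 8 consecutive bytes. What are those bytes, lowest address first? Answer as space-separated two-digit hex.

Split into bytes (most-significant first): 5F 5E 90 5A 96 59 2A D1.
In big-endian order the high byte comes first in memory.
So the memory order matches the most-significant-first order: 5F 5E 90 5A 96 59 2A D1.

5F 5E 90 5A 96 59 2A D1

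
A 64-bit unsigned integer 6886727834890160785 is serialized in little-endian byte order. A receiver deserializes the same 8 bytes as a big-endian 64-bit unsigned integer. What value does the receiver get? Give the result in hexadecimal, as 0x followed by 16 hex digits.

6886727834890160785 in 64-bit hexadecimal is 0x5F92927A776C4A91.
Stored little-endian, the bytes at ascending addresses are 91 4A 6C 77 7A 92 92 5F.
Read back as big-endian, the last byte is least significant, giving 0x914A6C777A92925F.

0x914A6C777A92925F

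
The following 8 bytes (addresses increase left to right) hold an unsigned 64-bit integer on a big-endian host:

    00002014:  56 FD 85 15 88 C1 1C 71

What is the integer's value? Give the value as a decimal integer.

Big-endian: lowest address holds the most-significant byte.
The bytes are already most-significant first: 0x56FD851588C11C71.
0x56FD851588C11C71 = 6268312583904762993.

6268312583904762993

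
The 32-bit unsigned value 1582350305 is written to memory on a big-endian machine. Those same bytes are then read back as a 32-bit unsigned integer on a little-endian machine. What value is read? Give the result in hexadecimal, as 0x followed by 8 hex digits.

1582350305 in 32-bit hexadecimal is 0x5E50BFE1.
Stored big-endian, the bytes at ascending addresses are 5E 50 BF E1.
Read back as little-endian, the first byte is least significant, giving 0xE1BF505E.

0xE1BF505E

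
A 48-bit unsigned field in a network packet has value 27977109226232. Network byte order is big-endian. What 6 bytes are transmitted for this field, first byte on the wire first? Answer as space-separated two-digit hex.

19 71 ED A8 42 F8

27977109226232 in hexadecimal, padded to 48 bits, is 0x1971EDA842F8.
Split into bytes (most-significant first): 19 71 ED A8 42 F8.
Big-endian: lowest address holds the most-significant byte.
So the memory order matches the most-significant-first order: 19 71 ED A8 42 F8.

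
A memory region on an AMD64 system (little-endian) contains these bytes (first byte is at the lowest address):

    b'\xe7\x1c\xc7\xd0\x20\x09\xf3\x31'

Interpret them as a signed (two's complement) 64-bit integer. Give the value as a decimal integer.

3599230563745471719

Little-endian stores the least-significant byte at the lowest address.
Reassemble most-significant byte first: 31 F3 09 20 D0 C7 1C E7 → 0x31F30920D0C71CE7.
0x31F30920D0C71CE7 = 3599230563745471719.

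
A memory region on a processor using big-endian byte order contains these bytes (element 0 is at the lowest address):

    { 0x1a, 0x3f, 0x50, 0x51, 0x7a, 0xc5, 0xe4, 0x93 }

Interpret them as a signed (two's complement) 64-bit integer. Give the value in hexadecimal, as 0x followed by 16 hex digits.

Big-endian: lowest address holds the most-significant byte.
The bytes are already most-significant first: 0x1A3F50517AC5E493.

0x1A3F50517AC5E493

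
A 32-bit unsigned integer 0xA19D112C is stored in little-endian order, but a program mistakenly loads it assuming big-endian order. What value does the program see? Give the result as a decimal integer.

Stored little-endian, the bytes at ascending addresses are 2C 11 9D A1.
Read back as big-endian, the last byte is least significant, giving 0x2C119DA1.
0x2C119DA1 = 739351969.

739351969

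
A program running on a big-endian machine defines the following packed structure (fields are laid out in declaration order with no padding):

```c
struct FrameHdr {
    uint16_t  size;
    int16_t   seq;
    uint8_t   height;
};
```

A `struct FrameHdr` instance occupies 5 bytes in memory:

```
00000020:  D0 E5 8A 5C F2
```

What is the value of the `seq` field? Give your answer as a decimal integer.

-30116

`seq` follows `size` (2 bytes), so it starts at byte offset 2 and occupies 2 bytes.
Bytes at offsets 2..3: 8A 5C.
In big-endian order the high byte comes first in memory.
The bytes are already most-significant first: 0x8A5C.
Top bit is set, so as a signed 16-bit value this is 0x8A5C − 2^16 = -30116.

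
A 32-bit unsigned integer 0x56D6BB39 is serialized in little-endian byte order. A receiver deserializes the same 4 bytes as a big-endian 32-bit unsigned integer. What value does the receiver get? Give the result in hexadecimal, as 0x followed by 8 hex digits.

0x39BBD656

Stored little-endian, the bytes at ascending addresses are 39 BB D6 56.
Read back as big-endian, the last byte is least significant, giving 0x39BBD656.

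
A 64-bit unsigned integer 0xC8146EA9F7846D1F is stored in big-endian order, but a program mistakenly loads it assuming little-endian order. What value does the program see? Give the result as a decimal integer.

2264612386871579848

Stored big-endian, the bytes at ascending addresses are C8 14 6E A9 F7 84 6D 1F.
Read back as little-endian, the first byte is least significant, giving 0x1F6D84F7A96E14C8.
0x1F6D84F7A96E14C8 = 2264612386871579848.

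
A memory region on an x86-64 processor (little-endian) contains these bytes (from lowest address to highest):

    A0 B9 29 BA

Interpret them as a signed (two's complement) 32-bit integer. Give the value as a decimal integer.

-1171670624

Little-endian: lowest address holds the least-significant byte.
Reassemble most-significant byte first: BA 29 B9 A0 → 0xBA29B9A0.
Top bit is set, so as a signed 32-bit value this is 0xBA29B9A0 − 2^32 = -1171670624.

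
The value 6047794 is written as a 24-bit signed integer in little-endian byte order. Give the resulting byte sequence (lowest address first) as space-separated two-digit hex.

6047794 in hexadecimal, padded to 24 bits, is 0x5C4832.
Split into bytes (most-significant first): 5C 48 32.
In little-endian order the low byte comes first in memory.
So at ascending addresses the bytes are 32 48 5C.

32 48 5C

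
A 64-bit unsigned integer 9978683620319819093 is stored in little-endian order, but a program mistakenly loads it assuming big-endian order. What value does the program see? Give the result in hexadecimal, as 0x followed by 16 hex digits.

0x55F52B23E2677B8A

9978683620319819093 in 64-bit hexadecimal is 0x8A7B67E2232BF555.
Stored little-endian, the bytes at ascending addresses are 55 F5 2B 23 E2 67 7B 8A.
Read back as big-endian, the last byte is least significant, giving 0x55F52B23E2677B8A.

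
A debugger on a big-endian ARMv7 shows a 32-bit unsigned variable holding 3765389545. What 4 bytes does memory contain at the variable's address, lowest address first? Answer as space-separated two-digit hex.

3765389545 in hexadecimal, padded to 32 bits, is 0xE06F48E9.
Split into bytes (most-significant first): E0 6F 48 E9.
In big-endian order the high byte comes first in memory.
So the memory order matches the most-significant-first order: E0 6F 48 E9.

E0 6F 48 E9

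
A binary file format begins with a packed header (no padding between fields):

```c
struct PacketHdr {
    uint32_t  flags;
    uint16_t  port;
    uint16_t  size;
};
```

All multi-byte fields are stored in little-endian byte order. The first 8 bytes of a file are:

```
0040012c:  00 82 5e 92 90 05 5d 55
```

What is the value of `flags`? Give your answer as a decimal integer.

`flags` is the first field, at byte offset 0, occupying 4 bytes.
Bytes at offsets 0..3: 00 82 5E 92.
In little-endian order the low byte comes first in memory.
Reassemble most-significant byte first: 92 5E 82 00 → 0x925E8200.
0x925E8200 = 2455667200.

2455667200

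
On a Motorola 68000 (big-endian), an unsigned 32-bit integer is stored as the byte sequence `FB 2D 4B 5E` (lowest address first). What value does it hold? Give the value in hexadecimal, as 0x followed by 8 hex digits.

0xFB2D4B5E

Big-endian stores the most-significant byte at the lowest address.
The bytes are already most-significant first: 0xFB2D4B5E.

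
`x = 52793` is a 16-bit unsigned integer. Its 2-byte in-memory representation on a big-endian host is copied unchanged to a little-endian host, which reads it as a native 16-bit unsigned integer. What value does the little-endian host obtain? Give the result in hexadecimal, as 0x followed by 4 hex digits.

0x39CE

52793 in 16-bit hexadecimal is 0xCE39.
Stored big-endian, the bytes at ascending addresses are CE 39.
Read back as little-endian, the first byte is least significant, giving 0x39CE.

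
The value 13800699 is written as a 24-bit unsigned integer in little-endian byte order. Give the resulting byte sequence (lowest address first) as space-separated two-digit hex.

13800699 in hexadecimal, padded to 24 bits, is 0xD294FB.
Split into bytes (most-significant first): D2 94 FB.
In little-endian order the low byte comes first in memory.
So at ascending addresses the bytes are FB 94 D2.

FB 94 D2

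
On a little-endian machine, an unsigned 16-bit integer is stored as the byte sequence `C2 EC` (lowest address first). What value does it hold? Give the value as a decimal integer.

60610

Little-endian: lowest address holds the least-significant byte.
Reassemble most-significant byte first: EC C2 → 0xECC2.
0xECC2 = 60610.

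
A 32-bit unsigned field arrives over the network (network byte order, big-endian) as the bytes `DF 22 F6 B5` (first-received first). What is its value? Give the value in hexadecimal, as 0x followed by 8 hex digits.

In big-endian order the high byte comes first in memory.
The bytes are already most-significant first: 0xDF22F6B5.

0xDF22F6B5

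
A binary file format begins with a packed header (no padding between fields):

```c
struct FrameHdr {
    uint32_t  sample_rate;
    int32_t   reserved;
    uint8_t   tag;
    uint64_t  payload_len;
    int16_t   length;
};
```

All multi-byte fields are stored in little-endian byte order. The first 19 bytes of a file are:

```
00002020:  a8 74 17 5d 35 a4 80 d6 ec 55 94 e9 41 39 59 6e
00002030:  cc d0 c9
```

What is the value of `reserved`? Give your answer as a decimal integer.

`reserved` follows `sample_rate` (4 bytes), so it starts at byte offset 4 and occupies 4 bytes.
Bytes at offsets 4..7: 35 A4 80 D6.
In little-endian order the low byte comes first in memory.
Reassemble most-significant byte first: D6 80 A4 35 → 0xD680A435.
Top bit is set, so as a signed 32-bit value this is 0xD680A435 − 2^32 = -696212427.

-696212427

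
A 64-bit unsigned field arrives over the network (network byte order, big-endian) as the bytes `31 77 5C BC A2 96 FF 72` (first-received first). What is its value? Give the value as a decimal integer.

Big-endian: lowest address holds the most-significant byte.
The bytes are already most-significant first: 0x31775CBCA296FF72.
0x31775CBCA296FF72 = 3564419595338448754.

3564419595338448754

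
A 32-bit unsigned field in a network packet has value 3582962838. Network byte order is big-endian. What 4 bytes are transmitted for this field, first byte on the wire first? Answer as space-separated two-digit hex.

D5 8F AC 96

3582962838 in hexadecimal, padded to 32 bits, is 0xD58FAC96.
Split into bytes (most-significant first): D5 8F AC 96.
Big-endian stores the most-significant byte at the lowest address.
So the memory order matches the most-significant-first order: D5 8F AC 96.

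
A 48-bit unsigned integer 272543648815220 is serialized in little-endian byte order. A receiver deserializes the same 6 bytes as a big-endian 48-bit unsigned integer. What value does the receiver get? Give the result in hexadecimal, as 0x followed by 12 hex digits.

272543648815220 in 48-bit hexadecimal is 0xF7E0835F9874.
Stored little-endian, the bytes at ascending addresses are 74 98 5F 83 E0 F7.
Read back as big-endian, the last byte is least significant, giving 0x74985F83E0F7.

0x74985F83E0F7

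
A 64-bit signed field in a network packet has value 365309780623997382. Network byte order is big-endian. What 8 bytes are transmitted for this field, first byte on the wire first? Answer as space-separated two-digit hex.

365309780623997382 in hexadecimal, padded to 64 bits, is 0x0511D74F5B11B9C6.
Split into bytes (most-significant first): 05 11 D7 4F 5B 11 B9 C6.
Big-endian: lowest address holds the most-significant byte.
So the memory order matches the most-significant-first order: 05 11 D7 4F 5B 11 B9 C6.

05 11 D7 4F 5B 11 B9 C6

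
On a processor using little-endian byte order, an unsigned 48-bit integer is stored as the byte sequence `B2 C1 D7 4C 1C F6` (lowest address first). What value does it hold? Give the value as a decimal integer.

In little-endian order the low byte comes first in memory.
Reassemble most-significant byte first: F6 1C 4C D7 C1 B2 → 0xF61C4CD7C1B2.
0xF61C4CD7C1B2 = 270601408725426.

270601408725426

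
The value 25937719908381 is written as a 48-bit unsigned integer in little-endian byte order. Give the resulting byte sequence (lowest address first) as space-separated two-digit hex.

1D D8 94 18 97 17

25937719908381 in hexadecimal, padded to 48 bits, is 0x17971894D81D.
Split into bytes (most-significant first): 17 97 18 94 D8 1D.
Little-endian: lowest address holds the least-significant byte.
So at ascending addresses the bytes are 1D D8 94 18 97 17.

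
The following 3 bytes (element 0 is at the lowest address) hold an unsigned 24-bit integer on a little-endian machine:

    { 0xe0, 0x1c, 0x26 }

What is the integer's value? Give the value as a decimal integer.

Little-endian: lowest address holds the least-significant byte.
Reassemble most-significant byte first: 26 1C E0 → 0x261CE0.
0x261CE0 = 2497760.

2497760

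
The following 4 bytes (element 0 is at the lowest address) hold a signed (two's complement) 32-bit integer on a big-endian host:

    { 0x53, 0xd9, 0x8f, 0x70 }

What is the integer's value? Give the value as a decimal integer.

1406766960

In big-endian order the high byte comes first in memory.
The bytes are already most-significant first: 0x53D98F70.
0x53D98F70 = 1406766960.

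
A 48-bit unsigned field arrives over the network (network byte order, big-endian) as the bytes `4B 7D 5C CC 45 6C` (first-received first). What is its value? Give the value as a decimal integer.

83001799886188

Big-endian: lowest address holds the most-significant byte.
The bytes are already most-significant first: 0x4B7D5CCC456C.
0x4B7D5CCC456C = 83001799886188.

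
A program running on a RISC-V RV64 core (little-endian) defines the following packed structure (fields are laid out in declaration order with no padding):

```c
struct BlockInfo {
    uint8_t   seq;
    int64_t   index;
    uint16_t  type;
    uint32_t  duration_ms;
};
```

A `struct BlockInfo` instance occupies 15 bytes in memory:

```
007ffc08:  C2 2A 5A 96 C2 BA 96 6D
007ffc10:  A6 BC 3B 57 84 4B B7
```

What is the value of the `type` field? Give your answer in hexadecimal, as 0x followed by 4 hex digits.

0x3BBC

`type` follows `seq` (1 B), `index` (8 B), so it starts at offset 1 + 8 = 9 and occupies 2 bytes.
Bytes at offsets 9..10: BC 3B.
Little-endian: lowest address holds the least-significant byte.
Reassemble most-significant byte first: 3B BC → 0x3BBC.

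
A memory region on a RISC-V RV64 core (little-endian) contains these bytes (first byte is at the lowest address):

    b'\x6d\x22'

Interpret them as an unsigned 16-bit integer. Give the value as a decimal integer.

Little-endian: lowest address holds the least-significant byte.
Reassemble most-significant byte first: 22 6D → 0x226D.
0x226D = 8813.

8813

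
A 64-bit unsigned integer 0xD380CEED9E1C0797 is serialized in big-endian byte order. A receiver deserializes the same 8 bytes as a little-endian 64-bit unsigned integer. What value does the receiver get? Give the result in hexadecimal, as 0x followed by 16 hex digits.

Stored big-endian, the bytes at ascending addresses are D3 80 CE ED 9E 1C 07 97.
Read back as little-endian, the first byte is least significant, giving 0x97071C9EEDCE80D3.

0x97071C9EEDCE80D3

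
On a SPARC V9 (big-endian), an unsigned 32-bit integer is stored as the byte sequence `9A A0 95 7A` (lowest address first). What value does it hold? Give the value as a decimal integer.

2594215290

Big-endian stores the most-significant byte at the lowest address.
The bytes are already most-significant first: 0x9AA0957A.
0x9AA0957A = 2594215290.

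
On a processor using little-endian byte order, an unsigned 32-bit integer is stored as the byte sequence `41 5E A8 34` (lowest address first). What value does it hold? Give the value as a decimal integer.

Little-endian stores the least-significant byte at the lowest address.
Reassemble most-significant byte first: 34 A8 5E 41 → 0x34A85E41.
0x34A85E41 = 883449409.

883449409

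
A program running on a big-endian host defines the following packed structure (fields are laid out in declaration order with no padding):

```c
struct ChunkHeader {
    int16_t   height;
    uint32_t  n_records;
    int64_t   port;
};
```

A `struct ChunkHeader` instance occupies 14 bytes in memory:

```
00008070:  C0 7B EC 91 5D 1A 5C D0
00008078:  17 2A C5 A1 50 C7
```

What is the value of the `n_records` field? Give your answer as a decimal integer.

3968949530

`n_records` follows `height` (2 bytes), so it starts at byte offset 2 and occupies 4 bytes.
Bytes at offsets 2..5: EC 91 5D 1A.
Big-endian stores the most-significant byte at the lowest address.
The bytes are already most-significant first: 0xEC915D1A.
0xEC915D1A = 3968949530.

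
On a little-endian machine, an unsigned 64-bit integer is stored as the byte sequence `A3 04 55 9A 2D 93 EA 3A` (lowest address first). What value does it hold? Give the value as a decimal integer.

In little-endian order the low byte comes first in memory.
Reassemble most-significant byte first: 3A EA 93 2D 9A 55 04 A3 → 0x3AEA932D9A5504A3.
0x3AEA932D9A5504A3 = 4245367422822188195.

4245367422822188195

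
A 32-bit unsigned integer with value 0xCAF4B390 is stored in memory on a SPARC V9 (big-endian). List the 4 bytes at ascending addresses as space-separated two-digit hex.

CA F4 B3 90

Split into bytes (most-significant first): CA F4 B3 90.
Big-endian: lowest address holds the most-significant byte.
So the memory order matches the most-significant-first order: CA F4 B3 90.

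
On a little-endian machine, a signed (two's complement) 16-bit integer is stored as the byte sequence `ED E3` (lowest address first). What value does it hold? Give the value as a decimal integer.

In little-endian order the low byte comes first in memory.
Reassemble most-significant byte first: E3 ED → 0xE3ED.
Top bit is set, so as a signed 16-bit value this is 0xE3ED − 2^16 = -7187.

-7187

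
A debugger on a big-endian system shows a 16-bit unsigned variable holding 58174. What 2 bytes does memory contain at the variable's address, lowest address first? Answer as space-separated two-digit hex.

E3 3E

58174 in hexadecimal, padded to 16 bits, is 0xE33E.
Split into bytes (most-significant first): E3 3E.
Big-endian stores the most-significant byte at the lowest address.
So the memory order matches the most-significant-first order: E3 3E.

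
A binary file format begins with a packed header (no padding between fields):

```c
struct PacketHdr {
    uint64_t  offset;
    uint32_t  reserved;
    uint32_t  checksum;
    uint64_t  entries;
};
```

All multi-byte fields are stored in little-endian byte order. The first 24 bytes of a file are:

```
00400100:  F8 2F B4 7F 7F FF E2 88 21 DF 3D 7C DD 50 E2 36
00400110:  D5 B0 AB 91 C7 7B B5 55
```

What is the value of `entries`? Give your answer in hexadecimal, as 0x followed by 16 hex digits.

0x55B57BC791ABB0D5

`entries` follows `offset` (8 B), `reserved` (4 B), `checksum` (4 B), so it starts at offset 8 + 4 + 4 = 16 and occupies 8 bytes.
Bytes at offsets 16..23: D5 B0 AB 91 C7 7B B5 55.
Little-endian: lowest address holds the least-significant byte.
Reassemble most-significant byte first: 55 B5 7B C7 91 AB B0 D5 → 0x55B57BC791ABB0D5.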